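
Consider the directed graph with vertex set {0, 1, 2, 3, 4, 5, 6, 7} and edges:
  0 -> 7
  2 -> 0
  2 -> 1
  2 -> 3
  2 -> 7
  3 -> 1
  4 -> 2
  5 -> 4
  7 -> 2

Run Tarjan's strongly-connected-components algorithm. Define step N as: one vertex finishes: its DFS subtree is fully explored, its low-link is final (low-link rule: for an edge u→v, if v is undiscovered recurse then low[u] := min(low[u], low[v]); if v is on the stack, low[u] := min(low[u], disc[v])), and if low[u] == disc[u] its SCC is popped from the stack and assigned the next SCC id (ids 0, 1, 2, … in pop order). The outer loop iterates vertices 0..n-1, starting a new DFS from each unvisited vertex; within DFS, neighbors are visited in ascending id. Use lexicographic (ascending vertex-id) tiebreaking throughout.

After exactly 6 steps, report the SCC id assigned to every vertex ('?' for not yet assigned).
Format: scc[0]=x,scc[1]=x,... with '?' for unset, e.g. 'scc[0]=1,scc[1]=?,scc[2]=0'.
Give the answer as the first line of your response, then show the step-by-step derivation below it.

scc[0]=2,scc[1]=0,scc[2]=2,scc[3]=1,scc[4]=3,scc[5]=?,scc[6]=?,scc[7]=2

step 1: low=(low[0]=0,low[1]=3,low[2]=0,low[3]=?,low[4]=?,low[5]=?,low[6]=?,low[7]=1); scc=(scc[0]=?,scc[1]=0,scc[2]=?,scc[3]=?,scc[4]=?,scc[5]=?,scc[6]=?,scc[7]=?)
step 2: low=(low[0]=0,low[1]=3,low[2]=0,low[3]=4,low[4]=?,low[5]=?,low[6]=?,low[7]=1); scc=(scc[0]=?,scc[1]=0,scc[2]=?,scc[3]=1,scc[4]=?,scc[5]=?,scc[6]=?,scc[7]=?)
step 3: low=(low[0]=0,low[1]=3,low[2]=0,low[3]=4,low[4]=?,low[5]=?,low[6]=?,low[7]=1); scc=(scc[0]=?,scc[1]=0,scc[2]=?,scc[3]=1,scc[4]=?,scc[5]=?,scc[6]=?,scc[7]=?)
step 4: low=(low[0]=0,low[1]=3,low[2]=0,low[3]=4,low[4]=?,low[5]=?,low[6]=?,low[7]=0); scc=(scc[0]=?,scc[1]=0,scc[2]=?,scc[3]=1,scc[4]=?,scc[5]=?,scc[6]=?,scc[7]=?)
step 5: low=(low[0]=0,low[1]=3,low[2]=0,low[3]=4,low[4]=?,low[5]=?,low[6]=?,low[7]=0); scc=(scc[0]=2,scc[1]=0,scc[2]=2,scc[3]=1,scc[4]=?,scc[5]=?,scc[6]=?,scc[7]=2)
step 6: low=(low[0]=0,low[1]=3,low[2]=0,low[3]=4,low[4]=5,low[5]=?,low[6]=?,low[7]=0); scc=(scc[0]=2,scc[1]=0,scc[2]=2,scc[3]=1,scc[4]=3,scc[5]=?,scc[6]=?,scc[7]=2)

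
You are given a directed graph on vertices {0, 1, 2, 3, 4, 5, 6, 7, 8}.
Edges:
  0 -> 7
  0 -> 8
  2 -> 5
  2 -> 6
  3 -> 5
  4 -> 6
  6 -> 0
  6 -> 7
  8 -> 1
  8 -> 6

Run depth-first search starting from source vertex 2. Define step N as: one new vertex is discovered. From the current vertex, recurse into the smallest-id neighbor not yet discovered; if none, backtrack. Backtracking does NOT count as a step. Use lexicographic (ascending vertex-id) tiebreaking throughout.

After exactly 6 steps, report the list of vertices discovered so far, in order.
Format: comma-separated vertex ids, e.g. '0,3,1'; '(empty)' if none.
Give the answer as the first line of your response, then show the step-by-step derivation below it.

2,5,6,0,7,8

step 1: discover 2; path=2; order=2
step 2: discover 5; path=2>5; order=2,5
step 3: discover 6; path=2>6; order=2,5,6
step 4: discover 0; path=2>6>0; order=2,5,6,0
step 5: discover 7; path=2>6>0>7; order=2,5,6,0,7
step 6: discover 8; path=2>6>0>8; order=2,5,6,0,7,8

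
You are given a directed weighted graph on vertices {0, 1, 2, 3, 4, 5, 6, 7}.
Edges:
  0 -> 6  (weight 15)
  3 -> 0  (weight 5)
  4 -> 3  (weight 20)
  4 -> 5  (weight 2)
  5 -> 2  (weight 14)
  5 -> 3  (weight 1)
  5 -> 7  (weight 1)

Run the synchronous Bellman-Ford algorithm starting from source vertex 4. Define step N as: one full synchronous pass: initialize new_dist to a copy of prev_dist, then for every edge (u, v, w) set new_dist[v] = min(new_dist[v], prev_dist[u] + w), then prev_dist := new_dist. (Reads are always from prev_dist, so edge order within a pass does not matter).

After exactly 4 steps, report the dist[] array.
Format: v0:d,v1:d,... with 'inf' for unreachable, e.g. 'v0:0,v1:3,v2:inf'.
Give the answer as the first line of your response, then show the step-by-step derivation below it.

v0:8,v1:inf,v2:16,v3:3,v4:0,v5:2,v6:23,v7:3

step 1: dist = v0:inf,v1:inf,v2:inf,v3:20,v4:0,v5:2,v6:inf,v7:inf
step 2: dist = v0:25,v1:inf,v2:16,v3:3,v4:0,v5:2,v6:inf,v7:3
step 3: dist = v0:8,v1:inf,v2:16,v3:3,v4:0,v5:2,v6:40,v7:3
step 4: dist = v0:8,v1:inf,v2:16,v3:3,v4:0,v5:2,v6:23,v7:3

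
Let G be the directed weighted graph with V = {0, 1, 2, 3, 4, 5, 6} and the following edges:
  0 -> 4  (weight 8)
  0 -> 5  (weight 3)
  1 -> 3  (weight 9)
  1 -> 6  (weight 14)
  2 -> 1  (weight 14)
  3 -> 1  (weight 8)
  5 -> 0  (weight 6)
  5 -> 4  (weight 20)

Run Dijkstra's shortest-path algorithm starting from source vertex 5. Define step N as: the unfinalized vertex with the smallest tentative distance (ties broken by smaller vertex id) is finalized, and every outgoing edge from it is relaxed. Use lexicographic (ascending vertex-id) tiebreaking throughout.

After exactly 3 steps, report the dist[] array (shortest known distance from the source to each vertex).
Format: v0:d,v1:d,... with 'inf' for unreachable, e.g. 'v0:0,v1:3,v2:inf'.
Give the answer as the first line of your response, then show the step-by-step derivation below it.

v0:6,v1:inf,v2:inf,v3:inf,v4:14,v5:0,v6:inf

step 1: dist = v0:6,v1:inf,v2:inf,v3:inf,v4:20,v5:0,v6:inf
step 2: dist = v0:6,v1:inf,v2:inf,v3:inf,v4:14,v5:0,v6:inf
step 3: dist = v0:6,v1:inf,v2:inf,v3:inf,v4:14,v5:0,v6:inf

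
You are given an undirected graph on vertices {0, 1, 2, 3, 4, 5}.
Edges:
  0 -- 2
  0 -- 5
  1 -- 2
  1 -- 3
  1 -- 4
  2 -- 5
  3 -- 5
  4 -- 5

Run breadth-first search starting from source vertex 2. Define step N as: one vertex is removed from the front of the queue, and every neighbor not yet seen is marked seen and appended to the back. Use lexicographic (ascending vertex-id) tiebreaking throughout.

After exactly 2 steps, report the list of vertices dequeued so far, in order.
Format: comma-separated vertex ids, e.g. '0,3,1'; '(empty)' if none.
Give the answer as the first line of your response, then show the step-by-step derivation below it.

2,0

step 1: dequeue 2; queue=[0,1,5]; order=2
step 2: dequeue 0; queue=[1,5]; order=2,0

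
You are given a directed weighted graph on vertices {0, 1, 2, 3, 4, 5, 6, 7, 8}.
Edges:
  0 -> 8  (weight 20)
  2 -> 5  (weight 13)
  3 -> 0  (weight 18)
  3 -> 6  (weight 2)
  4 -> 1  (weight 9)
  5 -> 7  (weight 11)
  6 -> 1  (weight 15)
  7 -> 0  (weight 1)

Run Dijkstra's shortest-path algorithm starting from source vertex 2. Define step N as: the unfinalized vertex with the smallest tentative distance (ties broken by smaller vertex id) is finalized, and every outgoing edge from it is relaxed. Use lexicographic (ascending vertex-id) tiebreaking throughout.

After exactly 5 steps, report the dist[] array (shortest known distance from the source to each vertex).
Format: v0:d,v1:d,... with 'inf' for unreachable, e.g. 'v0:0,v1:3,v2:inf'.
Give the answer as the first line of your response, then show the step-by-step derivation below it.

v0:25,v1:inf,v2:0,v3:inf,v4:inf,v5:13,v6:inf,v7:24,v8:45

step 1: dist = v0:inf,v1:inf,v2:0,v3:inf,v4:inf,v5:13,v6:inf,v7:inf,v8:inf
step 2: dist = v0:inf,v1:inf,v2:0,v3:inf,v4:inf,v5:13,v6:inf,v7:24,v8:inf
step 3: dist = v0:25,v1:inf,v2:0,v3:inf,v4:inf,v5:13,v6:inf,v7:24,v8:inf
step 4: dist = v0:25,v1:inf,v2:0,v3:inf,v4:inf,v5:13,v6:inf,v7:24,v8:45
step 5: dist = v0:25,v1:inf,v2:0,v3:inf,v4:inf,v5:13,v6:inf,v7:24,v8:45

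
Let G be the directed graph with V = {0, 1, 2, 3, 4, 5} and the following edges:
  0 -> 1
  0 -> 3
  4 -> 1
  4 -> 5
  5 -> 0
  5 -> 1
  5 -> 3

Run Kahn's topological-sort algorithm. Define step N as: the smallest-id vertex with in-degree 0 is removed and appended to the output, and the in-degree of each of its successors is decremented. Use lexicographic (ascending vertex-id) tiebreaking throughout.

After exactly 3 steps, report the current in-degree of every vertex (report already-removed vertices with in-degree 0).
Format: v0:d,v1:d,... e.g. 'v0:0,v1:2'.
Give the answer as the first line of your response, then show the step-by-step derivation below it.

v0:0,v1:1,v2:0,v3:1,v4:0,v5:0

step 1: output 2; order=[2]; indeg=(1,3,0,2,0,1)
step 2: output 4; order=[2,4]; indeg=(1,2,0,2,0,0)
step 3: output 5; order=[2,4,5]; indeg=(0,1,0,1,0,0)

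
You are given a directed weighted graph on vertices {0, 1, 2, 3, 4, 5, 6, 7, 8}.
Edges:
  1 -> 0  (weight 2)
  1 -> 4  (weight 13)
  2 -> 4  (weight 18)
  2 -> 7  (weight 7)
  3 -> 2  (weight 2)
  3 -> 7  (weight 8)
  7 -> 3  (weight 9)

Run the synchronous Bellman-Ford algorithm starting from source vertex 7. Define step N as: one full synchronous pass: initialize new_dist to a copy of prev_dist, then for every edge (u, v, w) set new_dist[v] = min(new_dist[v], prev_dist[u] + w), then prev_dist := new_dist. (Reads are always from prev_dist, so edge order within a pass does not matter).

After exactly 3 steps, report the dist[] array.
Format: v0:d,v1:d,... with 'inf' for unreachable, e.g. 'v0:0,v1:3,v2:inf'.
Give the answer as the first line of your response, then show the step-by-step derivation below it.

v0:inf,v1:inf,v2:11,v3:9,v4:29,v5:inf,v6:inf,v7:0,v8:inf

step 1: dist = v0:inf,v1:inf,v2:inf,v3:9,v4:inf,v5:inf,v6:inf,v7:0,v8:inf
step 2: dist = v0:inf,v1:inf,v2:11,v3:9,v4:inf,v5:inf,v6:inf,v7:0,v8:inf
step 3: dist = v0:inf,v1:inf,v2:11,v3:9,v4:29,v5:inf,v6:inf,v7:0,v8:inf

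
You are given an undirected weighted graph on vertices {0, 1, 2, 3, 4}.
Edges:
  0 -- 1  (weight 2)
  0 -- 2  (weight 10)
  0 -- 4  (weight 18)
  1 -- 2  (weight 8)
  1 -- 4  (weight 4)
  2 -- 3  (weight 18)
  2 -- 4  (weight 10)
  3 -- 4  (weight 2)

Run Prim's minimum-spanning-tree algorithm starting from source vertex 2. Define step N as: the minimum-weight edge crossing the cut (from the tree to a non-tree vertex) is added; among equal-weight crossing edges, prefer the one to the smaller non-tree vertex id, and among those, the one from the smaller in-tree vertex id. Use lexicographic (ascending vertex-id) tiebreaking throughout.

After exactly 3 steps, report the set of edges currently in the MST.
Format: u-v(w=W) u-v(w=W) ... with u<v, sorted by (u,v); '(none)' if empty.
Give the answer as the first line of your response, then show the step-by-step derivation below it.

0-1(w=2) 1-2(w=8) 1-4(w=4)

step 1: add edge 1-2 (w=8); MST = {1-2(w=8)}
step 2: add edge 0-1 (w=2); MST = {0-1(w=2) 1-2(w=8)}
step 3: add edge 1-4 (w=4); MST = {0-1(w=2) 1-2(w=8) 1-4(w=4)}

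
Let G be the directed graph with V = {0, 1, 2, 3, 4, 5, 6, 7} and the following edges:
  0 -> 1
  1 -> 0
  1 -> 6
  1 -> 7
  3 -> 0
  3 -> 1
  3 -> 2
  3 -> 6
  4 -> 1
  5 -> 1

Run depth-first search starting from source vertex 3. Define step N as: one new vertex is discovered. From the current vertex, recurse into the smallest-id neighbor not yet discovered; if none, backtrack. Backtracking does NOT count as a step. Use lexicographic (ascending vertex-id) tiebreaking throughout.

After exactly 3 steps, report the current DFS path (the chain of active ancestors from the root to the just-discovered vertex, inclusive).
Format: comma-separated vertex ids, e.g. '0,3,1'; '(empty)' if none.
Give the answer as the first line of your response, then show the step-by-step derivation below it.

3,0,1

step 1: discover 3; path=3; order=3
step 2: discover 0; path=3>0; order=3,0
step 3: discover 1; path=3>0>1; order=3,0,1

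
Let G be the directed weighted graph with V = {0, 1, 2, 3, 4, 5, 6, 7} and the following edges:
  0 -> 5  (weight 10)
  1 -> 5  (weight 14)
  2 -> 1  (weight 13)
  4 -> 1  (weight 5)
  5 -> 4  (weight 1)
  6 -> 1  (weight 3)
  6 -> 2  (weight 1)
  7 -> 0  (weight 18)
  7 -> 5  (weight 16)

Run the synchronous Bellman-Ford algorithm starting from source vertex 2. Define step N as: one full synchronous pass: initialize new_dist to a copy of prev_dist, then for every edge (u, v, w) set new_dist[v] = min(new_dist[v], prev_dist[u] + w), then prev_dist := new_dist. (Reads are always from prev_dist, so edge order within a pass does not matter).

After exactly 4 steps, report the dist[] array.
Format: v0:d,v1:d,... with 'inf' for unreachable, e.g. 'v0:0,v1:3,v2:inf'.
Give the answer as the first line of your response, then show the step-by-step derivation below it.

v0:inf,v1:13,v2:0,v3:inf,v4:28,v5:27,v6:inf,v7:inf

step 1: dist = v0:inf,v1:13,v2:0,v3:inf,v4:inf,v5:inf,v6:inf,v7:inf
step 2: dist = v0:inf,v1:13,v2:0,v3:inf,v4:inf,v5:27,v6:inf,v7:inf
step 3: dist = v0:inf,v1:13,v2:0,v3:inf,v4:28,v5:27,v6:inf,v7:inf
step 4: dist = v0:inf,v1:13,v2:0,v3:inf,v4:28,v5:27,v6:inf,v7:inf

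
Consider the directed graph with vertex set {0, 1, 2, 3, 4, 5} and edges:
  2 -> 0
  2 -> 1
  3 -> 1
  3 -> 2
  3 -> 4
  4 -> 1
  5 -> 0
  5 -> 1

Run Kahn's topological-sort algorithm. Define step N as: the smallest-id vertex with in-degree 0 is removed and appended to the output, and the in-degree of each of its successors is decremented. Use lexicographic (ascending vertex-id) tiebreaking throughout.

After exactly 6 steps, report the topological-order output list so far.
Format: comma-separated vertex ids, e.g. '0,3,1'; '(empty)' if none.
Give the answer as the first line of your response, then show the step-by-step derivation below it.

3,2,4,5,0,1

step 1: output 3; order=[3]; indeg=(2,3,0,0,0,0)
step 2: output 2; order=[3,2]; indeg=(1,2,0,0,0,0)
step 3: output 4; order=[3,2,4]; indeg=(1,1,0,0,0,0)
step 4: output 5; order=[3,2,4,5]; indeg=(0,0,0,0,0,0)
step 5: output 0; order=[3,2,4,5,0]; indeg=(0,0,0,0,0,0)
step 6: output 1; order=[3,2,4,5,0,1]; indeg=(0,0,0,0,0,0)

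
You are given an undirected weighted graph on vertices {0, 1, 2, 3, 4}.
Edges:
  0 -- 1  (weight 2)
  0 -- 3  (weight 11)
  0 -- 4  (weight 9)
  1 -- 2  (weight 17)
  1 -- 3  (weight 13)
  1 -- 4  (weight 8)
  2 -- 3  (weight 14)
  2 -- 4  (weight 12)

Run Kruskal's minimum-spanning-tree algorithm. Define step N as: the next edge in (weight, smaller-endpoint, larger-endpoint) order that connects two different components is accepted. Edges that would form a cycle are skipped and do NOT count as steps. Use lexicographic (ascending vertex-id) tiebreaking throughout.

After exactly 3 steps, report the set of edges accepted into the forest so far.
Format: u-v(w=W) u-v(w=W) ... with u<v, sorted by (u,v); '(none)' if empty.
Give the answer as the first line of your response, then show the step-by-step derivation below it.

0-1(w=2) 0-3(w=11) 1-4(w=8)

step 1: add edge 0-1 (w=2); MST = {0-1(w=2)}
step 2: add edge 1-4 (w=8); MST = {0-1(w=2) 1-4(w=8)}
step 3: add edge 0-3 (w=11); MST = {0-1(w=2) 0-3(w=11) 1-4(w=8)}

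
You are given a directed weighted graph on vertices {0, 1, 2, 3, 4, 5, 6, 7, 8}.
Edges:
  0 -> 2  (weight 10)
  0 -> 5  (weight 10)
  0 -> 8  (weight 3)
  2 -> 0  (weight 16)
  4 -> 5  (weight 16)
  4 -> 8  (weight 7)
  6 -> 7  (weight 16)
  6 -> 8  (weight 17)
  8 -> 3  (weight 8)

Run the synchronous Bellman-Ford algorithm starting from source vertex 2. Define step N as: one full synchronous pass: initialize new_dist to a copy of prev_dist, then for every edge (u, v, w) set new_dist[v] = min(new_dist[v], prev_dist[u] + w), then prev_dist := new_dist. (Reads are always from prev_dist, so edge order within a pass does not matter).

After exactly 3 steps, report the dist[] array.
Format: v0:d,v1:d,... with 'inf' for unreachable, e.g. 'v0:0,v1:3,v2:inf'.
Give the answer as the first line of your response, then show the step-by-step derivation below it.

v0:16,v1:inf,v2:0,v3:27,v4:inf,v5:26,v6:inf,v7:inf,v8:19

step 1: dist = v0:16,v1:inf,v2:0,v3:inf,v4:inf,v5:inf,v6:inf,v7:inf,v8:inf
step 2: dist = v0:16,v1:inf,v2:0,v3:inf,v4:inf,v5:26,v6:inf,v7:inf,v8:19
step 3: dist = v0:16,v1:inf,v2:0,v3:27,v4:inf,v5:26,v6:inf,v7:inf,v8:19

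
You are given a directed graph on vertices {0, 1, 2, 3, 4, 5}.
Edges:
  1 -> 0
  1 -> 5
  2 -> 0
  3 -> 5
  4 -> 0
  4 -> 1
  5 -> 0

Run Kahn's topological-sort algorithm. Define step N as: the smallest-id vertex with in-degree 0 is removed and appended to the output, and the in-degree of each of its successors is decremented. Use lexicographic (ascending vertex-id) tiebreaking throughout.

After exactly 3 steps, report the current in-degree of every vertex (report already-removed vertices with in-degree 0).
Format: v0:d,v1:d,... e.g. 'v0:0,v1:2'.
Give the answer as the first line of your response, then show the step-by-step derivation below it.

v0:2,v1:0,v2:0,v3:0,v4:0,v5:1

step 1: output 2; order=[2]; indeg=(3,1,0,0,0,2)
step 2: output 3; order=[2,3]; indeg=(3,1,0,0,0,1)
step 3: output 4; order=[2,3,4]; indeg=(2,0,0,0,0,1)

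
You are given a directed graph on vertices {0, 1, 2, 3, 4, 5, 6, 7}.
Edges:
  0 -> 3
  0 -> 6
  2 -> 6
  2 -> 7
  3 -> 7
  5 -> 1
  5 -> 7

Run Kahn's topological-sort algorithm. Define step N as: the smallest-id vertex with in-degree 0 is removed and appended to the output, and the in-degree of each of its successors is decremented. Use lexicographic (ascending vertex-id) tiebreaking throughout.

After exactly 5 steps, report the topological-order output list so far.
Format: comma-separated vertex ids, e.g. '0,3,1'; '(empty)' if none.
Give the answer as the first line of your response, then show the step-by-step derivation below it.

0,2,3,4,5

step 1: output 0; order=[0]; indeg=(0,1,0,0,0,0,1,3)
step 2: output 2; order=[0,2]; indeg=(0,1,0,0,0,0,0,2)
step 3: output 3; order=[0,2,3]; indeg=(0,1,0,0,0,0,0,1)
step 4: output 4; order=[0,2,3,4]; indeg=(0,1,0,0,0,0,0,1)
step 5: output 5; order=[0,2,3,4,5]; indeg=(0,0,0,0,0,0,0,0)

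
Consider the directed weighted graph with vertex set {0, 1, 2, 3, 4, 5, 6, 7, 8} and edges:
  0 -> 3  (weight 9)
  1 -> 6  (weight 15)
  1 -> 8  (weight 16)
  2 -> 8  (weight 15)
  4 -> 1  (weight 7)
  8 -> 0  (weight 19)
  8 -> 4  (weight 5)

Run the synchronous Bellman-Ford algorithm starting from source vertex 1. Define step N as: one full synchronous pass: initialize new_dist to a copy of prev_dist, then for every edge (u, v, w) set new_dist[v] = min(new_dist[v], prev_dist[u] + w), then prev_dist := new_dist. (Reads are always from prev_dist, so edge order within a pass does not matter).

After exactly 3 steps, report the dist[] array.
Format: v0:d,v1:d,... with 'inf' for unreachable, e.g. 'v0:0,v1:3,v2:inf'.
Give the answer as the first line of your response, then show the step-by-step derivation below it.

v0:35,v1:0,v2:inf,v3:44,v4:21,v5:inf,v6:15,v7:inf,v8:16

step 1: dist = v0:inf,v1:0,v2:inf,v3:inf,v4:inf,v5:inf,v6:15,v7:inf,v8:16
step 2: dist = v0:35,v1:0,v2:inf,v3:inf,v4:21,v5:inf,v6:15,v7:inf,v8:16
step 3: dist = v0:35,v1:0,v2:inf,v3:44,v4:21,v5:inf,v6:15,v7:inf,v8:16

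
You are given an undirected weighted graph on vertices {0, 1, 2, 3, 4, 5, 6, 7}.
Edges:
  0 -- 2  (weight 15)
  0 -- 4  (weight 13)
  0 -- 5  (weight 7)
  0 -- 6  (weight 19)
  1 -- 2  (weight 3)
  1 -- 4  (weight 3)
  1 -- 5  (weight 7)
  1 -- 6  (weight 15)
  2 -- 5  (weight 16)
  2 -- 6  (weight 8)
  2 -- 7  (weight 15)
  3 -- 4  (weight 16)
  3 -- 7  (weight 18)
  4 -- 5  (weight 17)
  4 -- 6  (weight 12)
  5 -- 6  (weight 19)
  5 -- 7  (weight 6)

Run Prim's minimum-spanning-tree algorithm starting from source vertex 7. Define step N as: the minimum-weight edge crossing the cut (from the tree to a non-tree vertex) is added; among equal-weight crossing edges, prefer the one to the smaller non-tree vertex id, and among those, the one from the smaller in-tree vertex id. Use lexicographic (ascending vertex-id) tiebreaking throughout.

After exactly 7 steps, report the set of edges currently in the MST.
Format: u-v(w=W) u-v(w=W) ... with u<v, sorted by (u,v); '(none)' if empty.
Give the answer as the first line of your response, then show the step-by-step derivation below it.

0-5(w=7) 1-2(w=3) 1-4(w=3) 1-5(w=7) 2-6(w=8) 3-4(w=16) 5-7(w=6)

step 1: add edge 5-7 (w=6); MST = {5-7(w=6)}
step 2: add edge 0-5 (w=7); MST = {0-5(w=7) 5-7(w=6)}
step 3: add edge 1-5 (w=7); MST = {0-5(w=7) 1-5(w=7) 5-7(w=6)}
step 4: add edge 1-2 (w=3); MST = {0-5(w=7) 1-2(w=3) 1-5(w=7) 5-7(w=6)}
step 5: add edge 1-4 (w=3); MST = {0-5(w=7) 1-2(w=3) 1-4(w=3) 1-5(w=7) 5-7(w=6)}
step 6: add edge 2-6 (w=8); MST = {0-5(w=7) 1-2(w=3) 1-4(w=3) 1-5(w=7) 2-6(w=8) 5-7(w=6)}
step 7: add edge 3-4 (w=16); MST = {0-5(w=7) 1-2(w=3) 1-4(w=3) 1-5(w=7) 2-6(w=8) 3-4(w=16) 5-7(w=6)}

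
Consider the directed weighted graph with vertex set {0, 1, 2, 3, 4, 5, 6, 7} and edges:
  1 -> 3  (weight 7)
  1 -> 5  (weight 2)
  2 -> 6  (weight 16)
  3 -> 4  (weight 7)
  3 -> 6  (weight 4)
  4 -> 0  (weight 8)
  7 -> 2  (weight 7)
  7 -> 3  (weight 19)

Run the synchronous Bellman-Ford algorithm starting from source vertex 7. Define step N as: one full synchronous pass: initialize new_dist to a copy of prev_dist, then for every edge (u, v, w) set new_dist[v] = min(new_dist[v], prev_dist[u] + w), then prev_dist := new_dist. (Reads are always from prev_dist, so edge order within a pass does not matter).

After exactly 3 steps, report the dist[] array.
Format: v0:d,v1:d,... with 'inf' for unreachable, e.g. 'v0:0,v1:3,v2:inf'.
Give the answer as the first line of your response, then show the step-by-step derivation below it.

v0:34,v1:inf,v2:7,v3:19,v4:26,v5:inf,v6:23,v7:0

step 1: dist = v0:inf,v1:inf,v2:7,v3:19,v4:inf,v5:inf,v6:inf,v7:0
step 2: dist = v0:inf,v1:inf,v2:7,v3:19,v4:26,v5:inf,v6:23,v7:0
step 3: dist = v0:34,v1:inf,v2:7,v3:19,v4:26,v5:inf,v6:23,v7:0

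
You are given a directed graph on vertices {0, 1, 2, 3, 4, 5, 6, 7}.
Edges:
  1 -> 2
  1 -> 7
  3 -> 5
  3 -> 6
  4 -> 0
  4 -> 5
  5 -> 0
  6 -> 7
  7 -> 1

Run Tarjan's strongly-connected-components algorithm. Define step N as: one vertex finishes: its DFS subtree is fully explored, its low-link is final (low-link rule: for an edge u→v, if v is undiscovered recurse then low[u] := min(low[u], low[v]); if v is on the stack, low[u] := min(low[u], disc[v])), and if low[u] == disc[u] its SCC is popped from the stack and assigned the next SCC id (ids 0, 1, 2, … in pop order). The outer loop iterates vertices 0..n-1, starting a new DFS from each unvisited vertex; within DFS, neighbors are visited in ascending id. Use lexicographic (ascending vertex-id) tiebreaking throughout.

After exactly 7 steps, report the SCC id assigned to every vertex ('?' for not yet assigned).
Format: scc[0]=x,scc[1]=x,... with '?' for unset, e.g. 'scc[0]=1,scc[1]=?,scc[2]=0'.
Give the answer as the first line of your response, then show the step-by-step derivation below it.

scc[0]=0,scc[1]=2,scc[2]=1,scc[3]=5,scc[4]=?,scc[5]=3,scc[6]=4,scc[7]=2

step 1: low=(low[0]=0,low[1]=?,low[2]=?,low[3]=?,low[4]=?,low[5]=?,low[6]=?,low[7]=?); scc=(scc[0]=0,scc[1]=?,scc[2]=?,scc[3]=?,scc[4]=?,scc[5]=?,scc[6]=?,scc[7]=?)
step 2: low=(low[0]=0,low[1]=1,low[2]=2,low[3]=?,low[4]=?,low[5]=?,low[6]=?,low[7]=?); scc=(scc[0]=0,scc[1]=?,scc[2]=1,scc[3]=?,scc[4]=?,scc[5]=?,scc[6]=?,scc[7]=?)
step 3: low=(low[0]=0,low[1]=1,low[2]=2,low[3]=?,low[4]=?,low[5]=?,low[6]=?,low[7]=1); scc=(scc[0]=0,scc[1]=?,scc[2]=1,scc[3]=?,scc[4]=?,scc[5]=?,scc[6]=?,scc[7]=?)
step 4: low=(low[0]=0,low[1]=1,low[2]=2,low[3]=?,low[4]=?,low[5]=?,low[6]=?,low[7]=1); scc=(scc[0]=0,scc[1]=2,scc[2]=1,scc[3]=?,scc[4]=?,scc[5]=?,scc[6]=?,scc[7]=2)
step 5: low=(low[0]=0,low[1]=1,low[2]=2,low[3]=4,low[4]=?,low[5]=5,low[6]=?,low[7]=1); scc=(scc[0]=0,scc[1]=2,scc[2]=1,scc[3]=?,scc[4]=?,scc[5]=3,scc[6]=?,scc[7]=2)
step 6: low=(low[0]=0,low[1]=1,low[2]=2,low[3]=4,low[4]=?,low[5]=5,low[6]=6,low[7]=1); scc=(scc[0]=0,scc[1]=2,scc[2]=1,scc[3]=?,scc[4]=?,scc[5]=3,scc[6]=4,scc[7]=2)
step 7: low=(low[0]=0,low[1]=1,low[2]=2,low[3]=4,low[4]=?,low[5]=5,low[6]=6,low[7]=1); scc=(scc[0]=0,scc[1]=2,scc[2]=1,scc[3]=5,scc[4]=?,scc[5]=3,scc[6]=4,scc[7]=2)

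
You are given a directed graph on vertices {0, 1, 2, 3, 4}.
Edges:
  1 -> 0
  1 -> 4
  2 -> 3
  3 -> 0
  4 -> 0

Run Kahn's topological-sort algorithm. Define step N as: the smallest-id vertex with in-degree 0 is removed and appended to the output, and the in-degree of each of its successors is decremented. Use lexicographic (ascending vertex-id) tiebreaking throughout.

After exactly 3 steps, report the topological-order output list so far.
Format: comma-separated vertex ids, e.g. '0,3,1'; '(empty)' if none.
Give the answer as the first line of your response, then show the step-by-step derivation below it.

1,2,3

step 1: output 1; order=[1]; indeg=(2,0,0,1,0)
step 2: output 2; order=[1,2]; indeg=(2,0,0,0,0)
step 3: output 3; order=[1,2,3]; indeg=(1,0,0,0,0)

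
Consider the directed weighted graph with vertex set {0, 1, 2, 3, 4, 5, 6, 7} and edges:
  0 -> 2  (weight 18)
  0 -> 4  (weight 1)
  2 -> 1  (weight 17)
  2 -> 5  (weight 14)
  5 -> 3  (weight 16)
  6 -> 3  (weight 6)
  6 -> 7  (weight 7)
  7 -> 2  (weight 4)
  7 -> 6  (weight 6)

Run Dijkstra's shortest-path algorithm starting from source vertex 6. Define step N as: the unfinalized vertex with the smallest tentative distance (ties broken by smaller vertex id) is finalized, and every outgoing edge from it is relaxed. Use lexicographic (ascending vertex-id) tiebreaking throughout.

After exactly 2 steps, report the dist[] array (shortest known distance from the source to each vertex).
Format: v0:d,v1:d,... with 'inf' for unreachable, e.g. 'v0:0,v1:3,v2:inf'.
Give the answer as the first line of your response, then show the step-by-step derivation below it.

v0:inf,v1:inf,v2:inf,v3:6,v4:inf,v5:inf,v6:0,v7:7

step 1: dist = v0:inf,v1:inf,v2:inf,v3:6,v4:inf,v5:inf,v6:0,v7:7
step 2: dist = v0:inf,v1:inf,v2:inf,v3:6,v4:inf,v5:inf,v6:0,v7:7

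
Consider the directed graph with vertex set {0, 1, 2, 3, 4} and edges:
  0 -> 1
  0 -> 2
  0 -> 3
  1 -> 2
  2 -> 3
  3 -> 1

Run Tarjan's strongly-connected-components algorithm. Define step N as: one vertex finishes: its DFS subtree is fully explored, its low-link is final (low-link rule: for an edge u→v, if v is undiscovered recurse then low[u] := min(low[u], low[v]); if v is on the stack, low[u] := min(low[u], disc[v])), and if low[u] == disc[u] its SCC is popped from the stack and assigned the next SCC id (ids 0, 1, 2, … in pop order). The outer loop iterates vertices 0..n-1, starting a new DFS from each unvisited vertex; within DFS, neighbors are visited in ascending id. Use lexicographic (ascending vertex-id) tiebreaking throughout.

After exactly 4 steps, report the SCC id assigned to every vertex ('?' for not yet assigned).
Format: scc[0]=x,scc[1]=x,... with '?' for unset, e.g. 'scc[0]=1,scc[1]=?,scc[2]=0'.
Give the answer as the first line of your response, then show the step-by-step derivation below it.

scc[0]=1,scc[1]=0,scc[2]=0,scc[3]=0,scc[4]=?

step 1: low=(low[0]=0,low[1]=1,low[2]=2,low[3]=1,low[4]=?); scc=(scc[0]=?,scc[1]=?,scc[2]=?,scc[3]=?,scc[4]=?)
step 2: low=(low[0]=0,low[1]=1,low[2]=1,low[3]=1,low[4]=?); scc=(scc[0]=?,scc[1]=?,scc[2]=?,scc[3]=?,scc[4]=?)
step 3: low=(low[0]=0,low[1]=1,low[2]=1,low[3]=1,low[4]=?); scc=(scc[0]=?,scc[1]=0,scc[2]=0,scc[3]=0,scc[4]=?)
step 4: low=(low[0]=0,low[1]=1,low[2]=1,low[3]=1,low[4]=?); scc=(scc[0]=1,scc[1]=0,scc[2]=0,scc[3]=0,scc[4]=?)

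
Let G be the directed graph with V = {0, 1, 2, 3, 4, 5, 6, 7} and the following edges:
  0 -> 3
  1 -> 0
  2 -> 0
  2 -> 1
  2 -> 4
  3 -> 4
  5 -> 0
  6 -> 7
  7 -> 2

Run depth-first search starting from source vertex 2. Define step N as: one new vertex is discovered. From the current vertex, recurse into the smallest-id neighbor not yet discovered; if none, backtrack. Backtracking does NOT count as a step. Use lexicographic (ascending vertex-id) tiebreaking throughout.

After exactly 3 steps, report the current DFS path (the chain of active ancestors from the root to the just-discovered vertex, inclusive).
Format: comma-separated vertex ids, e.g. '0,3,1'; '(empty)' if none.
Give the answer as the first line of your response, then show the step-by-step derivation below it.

2,0,3

step 1: discover 2; path=2; order=2
step 2: discover 0; path=2>0; order=2,0
step 3: discover 3; path=2>0>3; order=2,0,3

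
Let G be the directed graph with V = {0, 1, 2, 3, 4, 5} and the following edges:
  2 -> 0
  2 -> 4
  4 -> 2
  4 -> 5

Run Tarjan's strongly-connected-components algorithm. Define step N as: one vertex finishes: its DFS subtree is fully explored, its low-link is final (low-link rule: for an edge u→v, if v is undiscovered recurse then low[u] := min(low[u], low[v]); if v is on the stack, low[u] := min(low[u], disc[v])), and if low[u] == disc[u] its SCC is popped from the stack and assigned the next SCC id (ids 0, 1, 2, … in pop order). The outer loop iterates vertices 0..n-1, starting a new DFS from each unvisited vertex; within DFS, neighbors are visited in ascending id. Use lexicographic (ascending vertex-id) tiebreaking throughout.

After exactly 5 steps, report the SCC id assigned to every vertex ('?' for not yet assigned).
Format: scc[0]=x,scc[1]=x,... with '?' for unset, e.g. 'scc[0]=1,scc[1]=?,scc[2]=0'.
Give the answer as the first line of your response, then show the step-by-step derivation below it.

scc[0]=0,scc[1]=1,scc[2]=3,scc[3]=?,scc[4]=3,scc[5]=2

step 1: low=(low[0]=0,low[1]=?,low[2]=?,low[3]=?,low[4]=?,low[5]=?); scc=(scc[0]=0,scc[1]=?,scc[2]=?,scc[3]=?,scc[4]=?,scc[5]=?)
step 2: low=(low[0]=0,low[1]=1,low[2]=?,low[3]=?,low[4]=?,low[5]=?); scc=(scc[0]=0,scc[1]=1,scc[2]=?,scc[3]=?,scc[4]=?,scc[5]=?)
step 3: low=(low[0]=0,low[1]=1,low[2]=2,low[3]=?,low[4]=2,low[5]=4); scc=(scc[0]=0,scc[1]=1,scc[2]=?,scc[3]=?,scc[4]=?,scc[5]=2)
step 4: low=(low[0]=0,low[1]=1,low[2]=2,low[3]=?,low[4]=2,low[5]=4); scc=(scc[0]=0,scc[1]=1,scc[2]=?,scc[3]=?,scc[4]=?,scc[5]=2)
step 5: low=(low[0]=0,low[1]=1,low[2]=2,low[3]=?,low[4]=2,low[5]=4); scc=(scc[0]=0,scc[1]=1,scc[2]=3,scc[3]=?,scc[4]=3,scc[5]=2)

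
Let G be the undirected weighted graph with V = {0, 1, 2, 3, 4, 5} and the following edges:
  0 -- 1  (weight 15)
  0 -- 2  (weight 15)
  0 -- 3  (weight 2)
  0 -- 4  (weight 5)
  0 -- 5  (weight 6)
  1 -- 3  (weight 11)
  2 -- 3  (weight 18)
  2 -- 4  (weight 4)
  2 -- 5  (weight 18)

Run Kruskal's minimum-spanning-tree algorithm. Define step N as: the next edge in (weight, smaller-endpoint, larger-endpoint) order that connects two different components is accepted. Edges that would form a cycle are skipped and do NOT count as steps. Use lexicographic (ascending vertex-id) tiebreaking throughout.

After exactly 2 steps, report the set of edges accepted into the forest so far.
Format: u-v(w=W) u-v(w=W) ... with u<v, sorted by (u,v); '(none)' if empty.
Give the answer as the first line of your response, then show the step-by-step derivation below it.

0-3(w=2) 2-4(w=4)

step 1: add edge 0-3 (w=2); MST = {0-3(w=2)}
step 2: add edge 2-4 (w=4); MST = {0-3(w=2) 2-4(w=4)}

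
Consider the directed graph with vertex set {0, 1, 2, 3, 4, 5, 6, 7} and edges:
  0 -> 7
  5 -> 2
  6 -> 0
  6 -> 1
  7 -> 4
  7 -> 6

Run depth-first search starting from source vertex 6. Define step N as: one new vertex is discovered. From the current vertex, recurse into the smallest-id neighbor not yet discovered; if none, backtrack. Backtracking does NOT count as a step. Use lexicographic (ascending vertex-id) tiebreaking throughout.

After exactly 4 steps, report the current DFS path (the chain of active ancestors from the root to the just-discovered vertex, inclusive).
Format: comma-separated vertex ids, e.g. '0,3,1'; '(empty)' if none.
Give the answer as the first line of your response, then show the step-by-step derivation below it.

6,0,7,4

step 1: discover 6; path=6; order=6
step 2: discover 0; path=6>0; order=6,0
step 3: discover 7; path=6>0>7; order=6,0,7
step 4: discover 4; path=6>0>7>4; order=6,0,7,4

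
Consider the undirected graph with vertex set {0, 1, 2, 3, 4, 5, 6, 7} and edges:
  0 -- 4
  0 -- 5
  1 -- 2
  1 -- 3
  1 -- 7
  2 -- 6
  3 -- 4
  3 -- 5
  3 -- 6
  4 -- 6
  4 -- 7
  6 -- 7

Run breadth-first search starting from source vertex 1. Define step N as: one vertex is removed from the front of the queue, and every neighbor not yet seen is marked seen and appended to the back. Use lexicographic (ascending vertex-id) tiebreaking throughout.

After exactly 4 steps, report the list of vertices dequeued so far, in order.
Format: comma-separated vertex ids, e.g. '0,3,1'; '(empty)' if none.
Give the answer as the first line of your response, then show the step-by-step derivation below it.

1,2,3,7

step 1: dequeue 1; queue=[2,3,7]; order=1
step 2: dequeue 2; queue=[3,7,6]; order=1,2
step 3: dequeue 3; queue=[7,6,4,5]; order=1,2,3
step 4: dequeue 7; queue=[6,4,5]; order=1,2,3,7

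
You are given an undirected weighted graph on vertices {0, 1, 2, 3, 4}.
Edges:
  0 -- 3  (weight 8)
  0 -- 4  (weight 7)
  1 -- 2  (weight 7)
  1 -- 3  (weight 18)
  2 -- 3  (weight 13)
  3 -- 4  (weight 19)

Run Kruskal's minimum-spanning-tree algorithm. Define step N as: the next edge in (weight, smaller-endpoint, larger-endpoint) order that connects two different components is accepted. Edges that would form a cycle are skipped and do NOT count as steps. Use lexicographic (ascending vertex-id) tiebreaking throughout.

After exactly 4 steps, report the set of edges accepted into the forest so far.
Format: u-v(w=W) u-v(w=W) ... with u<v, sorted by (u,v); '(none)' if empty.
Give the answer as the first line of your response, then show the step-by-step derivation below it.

0-3(w=8) 0-4(w=7) 1-2(w=7) 2-3(w=13)

step 1: add edge 0-4 (w=7); MST = {0-4(w=7)}
step 2: add edge 1-2 (w=7); MST = {0-4(w=7) 1-2(w=7)}
step 3: add edge 0-3 (w=8); MST = {0-3(w=8) 0-4(w=7) 1-2(w=7)}
step 4: add edge 2-3 (w=13); MST = {0-3(w=8) 0-4(w=7) 1-2(w=7) 2-3(w=13)}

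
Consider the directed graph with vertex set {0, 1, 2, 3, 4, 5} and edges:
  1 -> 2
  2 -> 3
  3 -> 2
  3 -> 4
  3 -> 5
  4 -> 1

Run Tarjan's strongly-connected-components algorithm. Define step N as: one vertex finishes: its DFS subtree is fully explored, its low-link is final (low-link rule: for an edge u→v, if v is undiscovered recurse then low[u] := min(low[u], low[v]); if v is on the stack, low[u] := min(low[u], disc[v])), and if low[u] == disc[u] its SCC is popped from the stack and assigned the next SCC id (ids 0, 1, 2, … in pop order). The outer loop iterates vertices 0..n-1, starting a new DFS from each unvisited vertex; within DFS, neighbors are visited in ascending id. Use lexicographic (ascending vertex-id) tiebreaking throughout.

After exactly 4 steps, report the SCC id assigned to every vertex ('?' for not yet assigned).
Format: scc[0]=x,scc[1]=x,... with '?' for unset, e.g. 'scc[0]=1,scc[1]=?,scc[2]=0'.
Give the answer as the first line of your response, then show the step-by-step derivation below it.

scc[0]=0,scc[1]=?,scc[2]=?,scc[3]=?,scc[4]=?,scc[5]=1

step 1: low=(low[0]=0,low[1]=?,low[2]=?,low[3]=?,low[4]=?,low[5]=?); scc=(scc[0]=0,scc[1]=?,scc[2]=?,scc[3]=?,scc[4]=?,scc[5]=?)
step 2: low=(low[0]=0,low[1]=1,low[2]=2,low[3]=2,low[4]=1,low[5]=?); scc=(scc[0]=0,scc[1]=?,scc[2]=?,scc[3]=?,scc[4]=?,scc[5]=?)
step 3: low=(low[0]=0,low[1]=1,low[2]=2,low[3]=1,low[4]=1,low[5]=5); scc=(scc[0]=0,scc[1]=?,scc[2]=?,scc[3]=?,scc[4]=?,scc[5]=1)
step 4: low=(low[0]=0,low[1]=1,low[2]=2,low[3]=1,low[4]=1,low[5]=5); scc=(scc[0]=0,scc[1]=?,scc[2]=?,scc[3]=?,scc[4]=?,scc[5]=1)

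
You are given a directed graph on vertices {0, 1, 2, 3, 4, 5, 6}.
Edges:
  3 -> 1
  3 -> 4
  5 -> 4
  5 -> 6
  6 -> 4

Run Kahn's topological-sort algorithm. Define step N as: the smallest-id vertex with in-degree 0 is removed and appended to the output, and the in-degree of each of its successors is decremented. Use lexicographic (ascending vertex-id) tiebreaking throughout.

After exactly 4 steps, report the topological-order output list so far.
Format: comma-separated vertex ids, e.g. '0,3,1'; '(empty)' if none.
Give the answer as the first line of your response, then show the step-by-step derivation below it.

0,2,3,1

step 1: output 0; order=[0]; indeg=(0,1,0,0,3,0,1)
step 2: output 2; order=[0,2]; indeg=(0,1,0,0,3,0,1)
step 3: output 3; order=[0,2,3]; indeg=(0,0,0,0,2,0,1)
step 4: output 1; order=[0,2,3,1]; indeg=(0,0,0,0,2,0,1)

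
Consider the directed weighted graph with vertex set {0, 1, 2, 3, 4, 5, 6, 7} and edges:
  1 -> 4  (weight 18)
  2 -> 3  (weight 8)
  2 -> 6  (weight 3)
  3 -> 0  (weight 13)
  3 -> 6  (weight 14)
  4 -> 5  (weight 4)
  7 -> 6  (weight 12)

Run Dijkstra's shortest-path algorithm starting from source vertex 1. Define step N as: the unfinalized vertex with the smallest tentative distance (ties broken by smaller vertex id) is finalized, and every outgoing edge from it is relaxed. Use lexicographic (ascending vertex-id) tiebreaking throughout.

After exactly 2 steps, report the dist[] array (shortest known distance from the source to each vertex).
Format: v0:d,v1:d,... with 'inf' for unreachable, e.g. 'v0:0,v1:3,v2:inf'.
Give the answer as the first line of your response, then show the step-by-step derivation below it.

v0:inf,v1:0,v2:inf,v3:inf,v4:18,v5:22,v6:inf,v7:inf

step 1: dist = v0:inf,v1:0,v2:inf,v3:inf,v4:18,v5:inf,v6:inf,v7:inf
step 2: dist = v0:inf,v1:0,v2:inf,v3:inf,v4:18,v5:22,v6:inf,v7:inf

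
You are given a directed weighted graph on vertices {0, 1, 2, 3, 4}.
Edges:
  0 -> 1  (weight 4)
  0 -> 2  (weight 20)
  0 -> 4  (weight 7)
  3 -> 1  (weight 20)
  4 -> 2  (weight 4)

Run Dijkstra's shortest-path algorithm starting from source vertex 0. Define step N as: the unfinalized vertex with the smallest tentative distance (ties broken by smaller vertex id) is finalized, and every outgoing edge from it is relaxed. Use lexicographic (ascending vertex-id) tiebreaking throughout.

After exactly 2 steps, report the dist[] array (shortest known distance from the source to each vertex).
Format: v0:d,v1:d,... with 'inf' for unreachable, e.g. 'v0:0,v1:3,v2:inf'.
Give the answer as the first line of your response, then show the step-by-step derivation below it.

v0:0,v1:4,v2:20,v3:inf,v4:7

step 1: dist = v0:0,v1:4,v2:20,v3:inf,v4:7
step 2: dist = v0:0,v1:4,v2:20,v3:inf,v4:7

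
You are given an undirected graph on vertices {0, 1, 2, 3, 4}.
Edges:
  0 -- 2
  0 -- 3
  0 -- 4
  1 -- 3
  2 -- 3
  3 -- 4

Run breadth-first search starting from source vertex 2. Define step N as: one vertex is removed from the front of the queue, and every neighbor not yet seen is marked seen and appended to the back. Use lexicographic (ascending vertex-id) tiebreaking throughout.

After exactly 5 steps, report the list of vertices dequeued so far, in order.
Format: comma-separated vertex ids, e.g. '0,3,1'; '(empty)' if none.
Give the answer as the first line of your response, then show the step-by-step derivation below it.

2,0,3,4,1

step 1: dequeue 2; queue=[0,3]; order=2
step 2: dequeue 0; queue=[3,4]; order=2,0
step 3: dequeue 3; queue=[4,1]; order=2,0,3
step 4: dequeue 4; queue=[1]; order=2,0,3,4
step 5: dequeue 1; queue=[(empty)]; order=2,0,3,4,1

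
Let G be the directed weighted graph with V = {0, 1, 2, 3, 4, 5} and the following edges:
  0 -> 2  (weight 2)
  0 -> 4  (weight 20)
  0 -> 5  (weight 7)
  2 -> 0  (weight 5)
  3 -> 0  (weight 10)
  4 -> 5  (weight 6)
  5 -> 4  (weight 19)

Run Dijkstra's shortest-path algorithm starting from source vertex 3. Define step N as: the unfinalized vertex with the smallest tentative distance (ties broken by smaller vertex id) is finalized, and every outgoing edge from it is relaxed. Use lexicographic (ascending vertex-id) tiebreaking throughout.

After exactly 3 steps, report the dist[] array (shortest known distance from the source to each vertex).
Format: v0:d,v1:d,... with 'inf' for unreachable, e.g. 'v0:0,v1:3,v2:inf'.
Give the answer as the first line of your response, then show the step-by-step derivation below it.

v0:10,v1:inf,v2:12,v3:0,v4:30,v5:17

step 1: dist = v0:10,v1:inf,v2:inf,v3:0,v4:inf,v5:inf
step 2: dist = v0:10,v1:inf,v2:12,v3:0,v4:30,v5:17
step 3: dist = v0:10,v1:inf,v2:12,v3:0,v4:30,v5:17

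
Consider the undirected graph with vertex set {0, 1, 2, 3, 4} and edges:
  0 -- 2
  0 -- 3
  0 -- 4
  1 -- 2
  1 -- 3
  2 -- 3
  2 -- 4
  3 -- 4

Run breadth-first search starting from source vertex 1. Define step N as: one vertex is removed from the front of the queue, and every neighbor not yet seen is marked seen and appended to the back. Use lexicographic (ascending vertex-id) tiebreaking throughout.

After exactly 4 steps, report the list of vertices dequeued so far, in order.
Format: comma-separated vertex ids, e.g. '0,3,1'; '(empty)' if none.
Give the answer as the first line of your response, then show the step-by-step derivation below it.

1,2,3,0

step 1: dequeue 1; queue=[2,3]; order=1
step 2: dequeue 2; queue=[3,0,4]; order=1,2
step 3: dequeue 3; queue=[0,4]; order=1,2,3
step 4: dequeue 0; queue=[4]; order=1,2,3,0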